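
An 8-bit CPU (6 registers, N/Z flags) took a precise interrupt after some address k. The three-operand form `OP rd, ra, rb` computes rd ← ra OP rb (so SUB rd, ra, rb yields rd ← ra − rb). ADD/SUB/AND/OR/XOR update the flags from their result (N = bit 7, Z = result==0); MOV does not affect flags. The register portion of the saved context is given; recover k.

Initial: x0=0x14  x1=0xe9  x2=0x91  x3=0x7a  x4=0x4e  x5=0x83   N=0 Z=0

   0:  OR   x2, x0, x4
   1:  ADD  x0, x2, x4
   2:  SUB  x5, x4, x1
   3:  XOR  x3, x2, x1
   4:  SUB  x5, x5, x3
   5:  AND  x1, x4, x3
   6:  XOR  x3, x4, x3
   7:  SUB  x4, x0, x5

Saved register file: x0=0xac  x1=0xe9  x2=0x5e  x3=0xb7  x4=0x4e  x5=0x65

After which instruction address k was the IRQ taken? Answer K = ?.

K = 3

after  0: x0=0x14 x1=0xe9 x2=0x5e x3=0x7a x4=0x4e x5=0x83  N=0 Z=0
after  1: x0=0xac x1=0xe9 x2=0x5e x3=0x7a x4=0x4e x5=0x83  N=1 Z=0
after  2: x0=0xac x1=0xe9 x2=0x5e x3=0x7a x4=0x4e x5=0x65  N=0 Z=0
after  3: x0=0xac x1=0xe9 x2=0x5e x3=0xb7 x4=0x4e x5=0x65  N=1 Z=0
-- IRQ taken; context saved, return-PC = 4 --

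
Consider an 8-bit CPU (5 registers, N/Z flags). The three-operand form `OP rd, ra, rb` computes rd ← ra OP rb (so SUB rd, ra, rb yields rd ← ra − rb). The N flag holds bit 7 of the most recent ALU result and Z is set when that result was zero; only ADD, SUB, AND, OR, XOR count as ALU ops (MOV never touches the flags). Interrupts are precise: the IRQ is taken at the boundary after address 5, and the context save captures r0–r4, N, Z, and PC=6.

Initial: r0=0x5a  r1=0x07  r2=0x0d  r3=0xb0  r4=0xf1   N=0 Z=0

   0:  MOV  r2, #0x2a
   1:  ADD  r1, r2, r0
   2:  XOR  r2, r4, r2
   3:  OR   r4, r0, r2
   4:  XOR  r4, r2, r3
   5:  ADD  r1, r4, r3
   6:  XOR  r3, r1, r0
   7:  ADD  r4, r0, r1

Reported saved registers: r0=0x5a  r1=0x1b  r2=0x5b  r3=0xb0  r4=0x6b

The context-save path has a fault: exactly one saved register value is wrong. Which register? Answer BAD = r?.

BAD = r2

after  0: r0=0x5a r1=0x07 r2=0x2a r3=0xb0 r4=0xf1  N=0 Z=0
after  1: r0=0x5a r1=0x84 r2=0x2a r3=0xb0 r4=0xf1  N=1 Z=0
after  2: r0=0x5a r1=0x84 r2=0xdb r3=0xb0 r4=0xf1  N=1 Z=0
after  3: r0=0x5a r1=0x84 r2=0xdb r3=0xb0 r4=0xdb  N=1 Z=0
after  4: r0=0x5a r1=0x84 r2=0xdb r3=0xb0 r4=0x6b  N=0 Z=0
after  5: r0=0x5a r1=0x1b r2=0xdb r3=0xb0 r4=0x6b  N=0 Z=0
-- IRQ taken; context saved, return-PC = 6 --
mismatch: r2: reported 0x5b vs actual 0xdb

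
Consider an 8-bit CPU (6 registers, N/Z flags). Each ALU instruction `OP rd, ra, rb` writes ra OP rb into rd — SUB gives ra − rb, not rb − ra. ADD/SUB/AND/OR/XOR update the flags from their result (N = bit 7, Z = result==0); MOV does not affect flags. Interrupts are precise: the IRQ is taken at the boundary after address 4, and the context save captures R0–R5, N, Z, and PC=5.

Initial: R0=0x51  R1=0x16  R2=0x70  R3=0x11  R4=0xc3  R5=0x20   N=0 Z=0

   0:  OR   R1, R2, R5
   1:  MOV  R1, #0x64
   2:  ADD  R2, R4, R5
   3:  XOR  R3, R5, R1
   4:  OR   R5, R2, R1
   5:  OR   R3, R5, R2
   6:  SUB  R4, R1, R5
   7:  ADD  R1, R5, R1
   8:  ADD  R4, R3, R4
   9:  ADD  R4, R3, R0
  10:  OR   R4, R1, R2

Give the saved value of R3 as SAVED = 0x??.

SAVED = 0x44

after  0: R0=0x51 R1=0x70 R2=0x70 R3=0x11 R4=0xc3 R5=0x20  N=0 Z=0
after  1: R0=0x51 R1=0x64 R2=0x70 R3=0x11 R4=0xc3 R5=0x20  N=0 Z=0
after  2: R0=0x51 R1=0x64 R2=0xe3 R3=0x11 R4=0xc3 R5=0x20  N=1 Z=0
after  3: R0=0x51 R1=0x64 R2=0xe3 R3=0x44 R4=0xc3 R5=0x20  N=0 Z=0
after  4: R0=0x51 R1=0x64 R2=0xe3 R3=0x44 R4=0xc3 R5=0xe7  N=1 Z=0
-- IRQ taken; context saved, return-PC = 5 --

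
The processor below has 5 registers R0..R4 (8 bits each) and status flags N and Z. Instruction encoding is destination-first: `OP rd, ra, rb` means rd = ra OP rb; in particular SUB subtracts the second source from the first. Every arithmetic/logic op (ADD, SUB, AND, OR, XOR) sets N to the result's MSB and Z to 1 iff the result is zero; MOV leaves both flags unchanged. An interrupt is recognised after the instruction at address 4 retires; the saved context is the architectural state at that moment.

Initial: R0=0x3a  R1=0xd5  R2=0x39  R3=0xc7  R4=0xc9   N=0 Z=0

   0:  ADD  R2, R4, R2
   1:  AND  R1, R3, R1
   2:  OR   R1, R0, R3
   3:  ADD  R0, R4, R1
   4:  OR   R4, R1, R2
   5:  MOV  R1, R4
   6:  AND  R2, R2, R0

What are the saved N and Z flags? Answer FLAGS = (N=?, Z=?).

after  0: R0=0x3a R1=0xd5 R2=0x02 R3=0xc7 R4=0xc9  N=0 Z=0
after  1: R0=0x3a R1=0xc5 R2=0x02 R3=0xc7 R4=0xc9  N=1 Z=0
after  2: R0=0x3a R1=0xff R2=0x02 R3=0xc7 R4=0xc9  N=1 Z=0
after  3: R0=0xc8 R1=0xff R2=0x02 R3=0xc7 R4=0xc9  N=1 Z=0
after  4: R0=0xc8 R1=0xff R2=0x02 R3=0xc7 R4=0xff  N=1 Z=0
-- IRQ taken; context saved, return-PC = 5 --

FLAGS = (N=1, Z=0)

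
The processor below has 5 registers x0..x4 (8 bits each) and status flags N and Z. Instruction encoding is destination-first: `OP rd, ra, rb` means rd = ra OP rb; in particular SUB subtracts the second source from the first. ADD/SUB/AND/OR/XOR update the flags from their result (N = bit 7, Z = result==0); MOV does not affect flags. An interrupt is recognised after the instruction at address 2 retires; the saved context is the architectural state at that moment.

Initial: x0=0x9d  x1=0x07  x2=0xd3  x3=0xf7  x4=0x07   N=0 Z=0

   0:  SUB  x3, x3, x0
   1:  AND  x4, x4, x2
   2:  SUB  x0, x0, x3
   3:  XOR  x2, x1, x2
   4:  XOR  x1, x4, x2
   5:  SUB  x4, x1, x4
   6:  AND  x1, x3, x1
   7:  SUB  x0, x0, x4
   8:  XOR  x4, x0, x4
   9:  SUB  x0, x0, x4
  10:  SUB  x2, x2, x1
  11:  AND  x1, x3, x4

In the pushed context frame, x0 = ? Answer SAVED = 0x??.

SAVED = 0x43

after  0: x0=0x9d x1=0x07 x2=0xd3 x3=0x5a x4=0x07  N=0 Z=0
after  1: x0=0x9d x1=0x07 x2=0xd3 x3=0x5a x4=0x03  N=0 Z=0
after  2: x0=0x43 x1=0x07 x2=0xd3 x3=0x5a x4=0x03  N=0 Z=0
-- IRQ taken; context saved, return-PC = 3 --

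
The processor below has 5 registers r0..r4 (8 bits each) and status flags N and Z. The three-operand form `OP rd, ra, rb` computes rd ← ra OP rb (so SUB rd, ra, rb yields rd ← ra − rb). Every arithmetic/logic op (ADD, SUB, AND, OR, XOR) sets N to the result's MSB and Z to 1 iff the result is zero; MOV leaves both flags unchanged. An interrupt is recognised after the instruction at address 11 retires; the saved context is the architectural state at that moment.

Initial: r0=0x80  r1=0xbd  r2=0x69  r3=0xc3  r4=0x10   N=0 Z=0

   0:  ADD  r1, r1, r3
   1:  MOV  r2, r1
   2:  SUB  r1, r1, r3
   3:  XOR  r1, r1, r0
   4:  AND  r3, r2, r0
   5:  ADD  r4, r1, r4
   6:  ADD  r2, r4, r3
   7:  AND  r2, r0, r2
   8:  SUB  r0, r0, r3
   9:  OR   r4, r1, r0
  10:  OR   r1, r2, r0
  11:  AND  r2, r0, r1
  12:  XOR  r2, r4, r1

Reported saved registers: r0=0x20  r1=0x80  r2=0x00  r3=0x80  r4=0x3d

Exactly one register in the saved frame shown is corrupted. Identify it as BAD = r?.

after  0: r0=0x80 r1=0x80 r2=0x69 r3=0xc3 r4=0x10  N=1 Z=0
after  1: r0=0x80 r1=0x80 r2=0x80 r3=0xc3 r4=0x10  N=1 Z=0
after  2: r0=0x80 r1=0xbd r2=0x80 r3=0xc3 r4=0x10  N=1 Z=0
after  3: r0=0x80 r1=0x3d r2=0x80 r3=0xc3 r4=0x10  N=0 Z=0
after  4: r0=0x80 r1=0x3d r2=0x80 r3=0x80 r4=0x10  N=1 Z=0
after  5: r0=0x80 r1=0x3d r2=0x80 r3=0x80 r4=0x4d  N=0 Z=0
after  6: r0=0x80 r1=0x3d r2=0xcd r3=0x80 r4=0x4d  N=1 Z=0
after  7: r0=0x80 r1=0x3d r2=0x80 r3=0x80 r4=0x4d  N=1 Z=0
after  8: r0=0x00 r1=0x3d r2=0x80 r3=0x80 r4=0x4d  N=0 Z=1
after  9: r0=0x00 r1=0x3d r2=0x80 r3=0x80 r4=0x3d  N=0 Z=0
after 10: r0=0x00 r1=0x80 r2=0x80 r3=0x80 r4=0x3d  N=1 Z=0
after 11: r0=0x00 r1=0x80 r2=0x00 r3=0x80 r4=0x3d  N=0 Z=1
-- IRQ taken; context saved, return-PC = 12 --
mismatch: r0: reported 0x20 vs actual 0x00

BAD = r0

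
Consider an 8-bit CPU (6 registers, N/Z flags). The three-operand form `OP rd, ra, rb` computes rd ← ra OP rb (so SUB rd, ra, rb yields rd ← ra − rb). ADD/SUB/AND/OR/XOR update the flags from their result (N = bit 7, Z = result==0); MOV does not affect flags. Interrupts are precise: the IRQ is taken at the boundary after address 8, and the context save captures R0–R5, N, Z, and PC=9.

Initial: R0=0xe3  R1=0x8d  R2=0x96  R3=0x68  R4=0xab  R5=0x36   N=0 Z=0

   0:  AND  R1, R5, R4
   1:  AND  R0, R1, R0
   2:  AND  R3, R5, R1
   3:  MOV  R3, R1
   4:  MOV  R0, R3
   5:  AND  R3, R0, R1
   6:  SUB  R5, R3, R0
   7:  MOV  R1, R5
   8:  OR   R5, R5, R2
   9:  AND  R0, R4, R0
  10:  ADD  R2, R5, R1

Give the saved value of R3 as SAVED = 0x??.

SAVED = 0x22

after  0: R0=0xe3 R1=0x22 R2=0x96 R3=0x68 R4=0xab R5=0x36  N=0 Z=0
after  1: R0=0x22 R1=0x22 R2=0x96 R3=0x68 R4=0xab R5=0x36  N=0 Z=0
after  2: R0=0x22 R1=0x22 R2=0x96 R3=0x22 R4=0xab R5=0x36  N=0 Z=0
after  3: R0=0x22 R1=0x22 R2=0x96 R3=0x22 R4=0xab R5=0x36  N=0 Z=0
after  4: R0=0x22 R1=0x22 R2=0x96 R3=0x22 R4=0xab R5=0x36  N=0 Z=0
after  5: R0=0x22 R1=0x22 R2=0x96 R3=0x22 R4=0xab R5=0x36  N=0 Z=0
after  6: R0=0x22 R1=0x22 R2=0x96 R3=0x22 R4=0xab R5=0x00  N=0 Z=1
after  7: R0=0x22 R1=0x00 R2=0x96 R3=0x22 R4=0xab R5=0x00  N=0 Z=1
after  8: R0=0x22 R1=0x00 R2=0x96 R3=0x22 R4=0xab R5=0x96  N=1 Z=0
-- IRQ taken; context saved, return-PC = 9 --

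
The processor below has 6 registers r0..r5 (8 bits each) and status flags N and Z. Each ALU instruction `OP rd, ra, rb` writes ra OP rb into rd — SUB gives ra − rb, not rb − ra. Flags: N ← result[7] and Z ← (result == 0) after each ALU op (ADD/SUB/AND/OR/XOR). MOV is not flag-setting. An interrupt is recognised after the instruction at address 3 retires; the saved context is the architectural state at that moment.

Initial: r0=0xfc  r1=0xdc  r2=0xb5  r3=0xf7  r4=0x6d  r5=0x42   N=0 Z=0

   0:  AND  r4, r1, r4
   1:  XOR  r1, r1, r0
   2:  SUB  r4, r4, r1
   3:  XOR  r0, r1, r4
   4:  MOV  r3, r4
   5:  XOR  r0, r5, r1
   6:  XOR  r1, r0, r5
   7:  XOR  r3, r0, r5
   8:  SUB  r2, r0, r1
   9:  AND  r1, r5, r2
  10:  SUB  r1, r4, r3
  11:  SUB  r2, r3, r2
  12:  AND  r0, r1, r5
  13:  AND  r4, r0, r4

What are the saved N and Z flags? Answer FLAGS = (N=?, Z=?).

FLAGS = (N=0, Z=0)

after  0: r0=0xfc r1=0xdc r2=0xb5 r3=0xf7 r4=0x4c r5=0x42  N=0 Z=0
after  1: r0=0xfc r1=0x20 r2=0xb5 r3=0xf7 r4=0x4c r5=0x42  N=0 Z=0
after  2: r0=0xfc r1=0x20 r2=0xb5 r3=0xf7 r4=0x2c r5=0x42  N=0 Z=0
after  3: r0=0x0c r1=0x20 r2=0xb5 r3=0xf7 r4=0x2c r5=0x42  N=0 Z=0
-- IRQ taken; context saved, return-PC = 4 --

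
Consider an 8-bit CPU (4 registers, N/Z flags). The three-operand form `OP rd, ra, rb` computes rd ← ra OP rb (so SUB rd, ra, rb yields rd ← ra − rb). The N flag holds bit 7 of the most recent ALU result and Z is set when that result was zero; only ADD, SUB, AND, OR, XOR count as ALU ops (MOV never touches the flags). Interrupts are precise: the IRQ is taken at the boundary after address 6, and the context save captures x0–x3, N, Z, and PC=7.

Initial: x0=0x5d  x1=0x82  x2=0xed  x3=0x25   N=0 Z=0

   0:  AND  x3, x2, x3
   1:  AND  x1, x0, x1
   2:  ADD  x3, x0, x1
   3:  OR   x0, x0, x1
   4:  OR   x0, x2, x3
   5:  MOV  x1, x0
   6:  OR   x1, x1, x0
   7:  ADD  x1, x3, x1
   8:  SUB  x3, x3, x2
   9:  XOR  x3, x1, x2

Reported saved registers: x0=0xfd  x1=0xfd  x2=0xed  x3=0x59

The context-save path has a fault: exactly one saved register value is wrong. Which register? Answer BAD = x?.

BAD = x3

after  0: x0=0x5d x1=0x82 x2=0xed x3=0x25  N=0 Z=0
after  1: x0=0x5d x1=0x00 x2=0xed x3=0x25  N=0 Z=1
after  2: x0=0x5d x1=0x00 x2=0xed x3=0x5d  N=0 Z=0
after  3: x0=0x5d x1=0x00 x2=0xed x3=0x5d  N=0 Z=0
after  4: x0=0xfd x1=0x00 x2=0xed x3=0x5d  N=1 Z=0
after  5: x0=0xfd x1=0xfd x2=0xed x3=0x5d  N=1 Z=0
after  6: x0=0xfd x1=0xfd x2=0xed x3=0x5d  N=1 Z=0
-- IRQ taken; context saved, return-PC = 7 --
mismatch: x3: reported 0x59 vs actual 0x5d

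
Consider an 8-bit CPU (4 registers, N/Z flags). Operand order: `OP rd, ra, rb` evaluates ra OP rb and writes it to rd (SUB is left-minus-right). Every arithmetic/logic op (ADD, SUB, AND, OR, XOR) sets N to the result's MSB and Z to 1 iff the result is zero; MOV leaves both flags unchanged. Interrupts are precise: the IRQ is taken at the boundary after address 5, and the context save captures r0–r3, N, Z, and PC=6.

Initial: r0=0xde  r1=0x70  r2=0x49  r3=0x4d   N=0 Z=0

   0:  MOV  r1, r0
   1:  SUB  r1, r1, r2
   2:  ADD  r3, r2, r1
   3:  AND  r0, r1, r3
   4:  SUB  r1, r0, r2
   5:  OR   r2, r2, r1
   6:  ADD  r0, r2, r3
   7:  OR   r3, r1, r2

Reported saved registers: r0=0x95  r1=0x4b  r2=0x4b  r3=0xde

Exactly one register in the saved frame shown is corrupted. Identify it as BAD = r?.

after  0: r0=0xde r1=0xde r2=0x49 r3=0x4d  N=0 Z=0
after  1: r0=0xde r1=0x95 r2=0x49 r3=0x4d  N=1 Z=0
after  2: r0=0xde r1=0x95 r2=0x49 r3=0xde  N=1 Z=0
after  3: r0=0x94 r1=0x95 r2=0x49 r3=0xde  N=1 Z=0
after  4: r0=0x94 r1=0x4b r2=0x49 r3=0xde  N=0 Z=0
after  5: r0=0x94 r1=0x4b r2=0x4b r3=0xde  N=0 Z=0
-- IRQ taken; context saved, return-PC = 6 --
mismatch: r0: reported 0x95 vs actual 0x94

BAD = r0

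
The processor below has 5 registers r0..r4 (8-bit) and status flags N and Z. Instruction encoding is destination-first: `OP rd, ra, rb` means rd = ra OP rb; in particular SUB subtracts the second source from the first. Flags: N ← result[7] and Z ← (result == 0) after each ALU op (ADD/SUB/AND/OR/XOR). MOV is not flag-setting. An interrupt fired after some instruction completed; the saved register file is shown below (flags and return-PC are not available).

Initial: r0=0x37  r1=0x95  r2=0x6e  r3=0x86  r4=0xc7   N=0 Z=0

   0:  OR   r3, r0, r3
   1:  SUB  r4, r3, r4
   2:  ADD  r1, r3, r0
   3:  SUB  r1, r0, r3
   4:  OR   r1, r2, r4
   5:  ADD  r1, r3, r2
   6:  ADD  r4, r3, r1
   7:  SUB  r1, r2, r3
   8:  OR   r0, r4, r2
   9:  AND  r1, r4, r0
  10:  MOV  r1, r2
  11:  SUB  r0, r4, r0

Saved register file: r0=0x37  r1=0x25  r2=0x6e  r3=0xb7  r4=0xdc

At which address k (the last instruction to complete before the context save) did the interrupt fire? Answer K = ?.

after  0: r0=0x37 r1=0x95 r2=0x6e r3=0xb7 r4=0xc7  N=1 Z=0
after  1: r0=0x37 r1=0x95 r2=0x6e r3=0xb7 r4=0xf0  N=1 Z=0
after  2: r0=0x37 r1=0xee r2=0x6e r3=0xb7 r4=0xf0  N=1 Z=0
after  3: r0=0x37 r1=0x80 r2=0x6e r3=0xb7 r4=0xf0  N=1 Z=0
after  4: r0=0x37 r1=0xfe r2=0x6e r3=0xb7 r4=0xf0  N=1 Z=0
after  5: r0=0x37 r1=0x25 r2=0x6e r3=0xb7 r4=0xf0  N=0 Z=0
after  6: r0=0x37 r1=0x25 r2=0x6e r3=0xb7 r4=0xdc  N=1 Z=0
-- IRQ taken; context saved, return-PC = 7 --

K = 6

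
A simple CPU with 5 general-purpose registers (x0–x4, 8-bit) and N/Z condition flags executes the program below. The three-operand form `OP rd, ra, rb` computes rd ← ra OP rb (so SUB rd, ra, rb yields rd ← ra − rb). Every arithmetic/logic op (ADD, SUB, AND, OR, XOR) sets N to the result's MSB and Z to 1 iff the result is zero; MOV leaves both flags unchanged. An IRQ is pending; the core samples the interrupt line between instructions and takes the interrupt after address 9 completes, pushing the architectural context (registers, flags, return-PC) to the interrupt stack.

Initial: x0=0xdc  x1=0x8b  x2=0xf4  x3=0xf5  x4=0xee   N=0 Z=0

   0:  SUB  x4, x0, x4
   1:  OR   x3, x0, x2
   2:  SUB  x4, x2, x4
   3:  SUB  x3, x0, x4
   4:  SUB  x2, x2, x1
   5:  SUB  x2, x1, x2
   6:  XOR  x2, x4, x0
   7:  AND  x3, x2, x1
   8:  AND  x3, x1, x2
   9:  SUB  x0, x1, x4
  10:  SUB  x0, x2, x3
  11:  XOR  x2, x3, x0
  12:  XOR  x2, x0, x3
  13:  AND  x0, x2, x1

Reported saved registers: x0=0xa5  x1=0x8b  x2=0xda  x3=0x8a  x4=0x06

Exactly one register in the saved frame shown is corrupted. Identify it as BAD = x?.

after  0: x0=0xdc x1=0x8b x2=0xf4 x3=0xf5 x4=0xee  N=1 Z=0
after  1: x0=0xdc x1=0x8b x2=0xf4 x3=0xfc x4=0xee  N=1 Z=0
after  2: x0=0xdc x1=0x8b x2=0xf4 x3=0xfc x4=0x06  N=0 Z=0
after  3: x0=0xdc x1=0x8b x2=0xf4 x3=0xd6 x4=0x06  N=1 Z=0
after  4: x0=0xdc x1=0x8b x2=0x69 x3=0xd6 x4=0x06  N=0 Z=0
after  5: x0=0xdc x1=0x8b x2=0x22 x3=0xd6 x4=0x06  N=0 Z=0
after  6: x0=0xdc x1=0x8b x2=0xda x3=0xd6 x4=0x06  N=1 Z=0
after  7: x0=0xdc x1=0x8b x2=0xda x3=0x8a x4=0x06  N=1 Z=0
after  8: x0=0xdc x1=0x8b x2=0xda x3=0x8a x4=0x06  N=1 Z=0
after  9: x0=0x85 x1=0x8b x2=0xda x3=0x8a x4=0x06  N=1 Z=0
-- IRQ taken; context saved, return-PC = 10 --
mismatch: x0: reported 0xa5 vs actual 0x85

BAD = x0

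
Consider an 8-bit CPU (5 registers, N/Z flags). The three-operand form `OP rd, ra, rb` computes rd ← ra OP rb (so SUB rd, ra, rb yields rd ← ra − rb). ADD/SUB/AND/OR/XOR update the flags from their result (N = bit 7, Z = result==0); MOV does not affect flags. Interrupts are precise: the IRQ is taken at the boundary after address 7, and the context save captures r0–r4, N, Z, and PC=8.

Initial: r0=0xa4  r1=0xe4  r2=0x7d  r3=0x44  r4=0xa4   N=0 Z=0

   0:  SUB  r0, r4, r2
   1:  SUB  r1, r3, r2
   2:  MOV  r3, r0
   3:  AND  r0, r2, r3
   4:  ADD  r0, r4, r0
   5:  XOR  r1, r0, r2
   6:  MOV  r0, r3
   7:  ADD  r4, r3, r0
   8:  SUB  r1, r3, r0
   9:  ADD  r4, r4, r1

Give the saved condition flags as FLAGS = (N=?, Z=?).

after  0: r0=0x27 r1=0xe4 r2=0x7d r3=0x44 r4=0xa4  N=0 Z=0
after  1: r0=0x27 r1=0xc7 r2=0x7d r3=0x44 r4=0xa4  N=1 Z=0
after  2: r0=0x27 r1=0xc7 r2=0x7d r3=0x27 r4=0xa4  N=1 Z=0
after  3: r0=0x25 r1=0xc7 r2=0x7d r3=0x27 r4=0xa4  N=0 Z=0
after  4: r0=0xc9 r1=0xc7 r2=0x7d r3=0x27 r4=0xa4  N=1 Z=0
after  5: r0=0xc9 r1=0xb4 r2=0x7d r3=0x27 r4=0xa4  N=1 Z=0
after  6: r0=0x27 r1=0xb4 r2=0x7d r3=0x27 r4=0xa4  N=1 Z=0
after  7: r0=0x27 r1=0xb4 r2=0x7d r3=0x27 r4=0x4e  N=0 Z=0
-- IRQ taken; context saved, return-PC = 8 --

FLAGS = (N=0, Z=0)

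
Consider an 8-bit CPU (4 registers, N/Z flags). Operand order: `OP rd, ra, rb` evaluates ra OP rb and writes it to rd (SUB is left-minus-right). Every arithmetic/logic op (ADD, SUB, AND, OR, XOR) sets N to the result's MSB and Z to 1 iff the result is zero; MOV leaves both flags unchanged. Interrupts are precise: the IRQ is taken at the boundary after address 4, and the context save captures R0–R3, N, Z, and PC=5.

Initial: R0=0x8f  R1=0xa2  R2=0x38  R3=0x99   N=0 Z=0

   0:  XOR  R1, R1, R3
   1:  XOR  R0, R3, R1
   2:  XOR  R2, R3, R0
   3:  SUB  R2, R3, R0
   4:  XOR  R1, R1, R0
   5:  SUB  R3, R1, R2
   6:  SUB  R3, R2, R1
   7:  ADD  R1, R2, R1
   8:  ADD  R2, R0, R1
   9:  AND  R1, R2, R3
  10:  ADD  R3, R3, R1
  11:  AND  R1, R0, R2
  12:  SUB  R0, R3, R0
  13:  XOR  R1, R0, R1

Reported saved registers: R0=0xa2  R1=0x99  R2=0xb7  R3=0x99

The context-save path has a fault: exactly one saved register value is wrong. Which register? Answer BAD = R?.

after  0: R0=0x8f R1=0x3b R2=0x38 R3=0x99  N=0 Z=0
after  1: R0=0xa2 R1=0x3b R2=0x38 R3=0x99  N=1 Z=0
after  2: R0=0xa2 R1=0x3b R2=0x3b R3=0x99  N=0 Z=0
after  3: R0=0xa2 R1=0x3b R2=0xf7 R3=0x99  N=1 Z=0
after  4: R0=0xa2 R1=0x99 R2=0xf7 R3=0x99  N=1 Z=0
-- IRQ taken; context saved, return-PC = 5 --
mismatch: R2: reported 0xb7 vs actual 0xf7

BAD = R2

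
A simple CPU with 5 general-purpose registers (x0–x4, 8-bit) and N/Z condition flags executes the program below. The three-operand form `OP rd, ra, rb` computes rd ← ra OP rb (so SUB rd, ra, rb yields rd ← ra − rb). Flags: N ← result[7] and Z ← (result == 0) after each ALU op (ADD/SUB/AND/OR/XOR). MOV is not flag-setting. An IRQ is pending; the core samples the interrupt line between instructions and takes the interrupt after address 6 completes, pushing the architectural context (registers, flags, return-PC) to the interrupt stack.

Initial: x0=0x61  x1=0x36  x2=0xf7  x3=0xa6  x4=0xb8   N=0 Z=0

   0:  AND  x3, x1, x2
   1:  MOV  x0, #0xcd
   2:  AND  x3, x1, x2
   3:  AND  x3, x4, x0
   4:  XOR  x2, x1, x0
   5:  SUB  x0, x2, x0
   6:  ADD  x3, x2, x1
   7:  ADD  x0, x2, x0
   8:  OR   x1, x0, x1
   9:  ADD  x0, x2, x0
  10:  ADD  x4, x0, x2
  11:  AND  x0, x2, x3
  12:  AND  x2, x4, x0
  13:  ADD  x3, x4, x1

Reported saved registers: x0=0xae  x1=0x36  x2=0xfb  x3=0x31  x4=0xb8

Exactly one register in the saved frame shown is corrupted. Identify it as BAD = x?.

BAD = x0

after  0: x0=0x61 x1=0x36 x2=0xf7 x3=0x36 x4=0xb8  N=0 Z=0
after  1: x0=0xcd x1=0x36 x2=0xf7 x3=0x36 x4=0xb8  N=0 Z=0
after  2: x0=0xcd x1=0x36 x2=0xf7 x3=0x36 x4=0xb8  N=0 Z=0
after  3: x0=0xcd x1=0x36 x2=0xf7 x3=0x88 x4=0xb8  N=1 Z=0
after  4: x0=0xcd x1=0x36 x2=0xfb x3=0x88 x4=0xb8  N=1 Z=0
after  5: x0=0x2e x1=0x36 x2=0xfb x3=0x88 x4=0xb8  N=0 Z=0
after  6: x0=0x2e x1=0x36 x2=0xfb x3=0x31 x4=0xb8  N=0 Z=0
-- IRQ taken; context saved, return-PC = 7 --
mismatch: x0: reported 0xae vs actual 0x2e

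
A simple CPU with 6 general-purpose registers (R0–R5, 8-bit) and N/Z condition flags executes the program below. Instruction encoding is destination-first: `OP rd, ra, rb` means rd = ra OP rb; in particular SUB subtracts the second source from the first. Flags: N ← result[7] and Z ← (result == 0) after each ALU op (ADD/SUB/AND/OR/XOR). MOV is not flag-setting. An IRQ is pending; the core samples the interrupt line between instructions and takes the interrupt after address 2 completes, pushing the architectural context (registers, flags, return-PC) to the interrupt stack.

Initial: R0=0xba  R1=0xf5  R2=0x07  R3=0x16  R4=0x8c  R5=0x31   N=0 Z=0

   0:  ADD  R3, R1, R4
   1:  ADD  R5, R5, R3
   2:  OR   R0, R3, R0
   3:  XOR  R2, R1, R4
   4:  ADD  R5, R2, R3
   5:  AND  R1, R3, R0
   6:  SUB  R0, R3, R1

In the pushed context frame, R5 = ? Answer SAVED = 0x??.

SAVED = 0xb2

after  0: R0=0xba R1=0xf5 R2=0x07 R3=0x81 R4=0x8c R5=0x31  N=1 Z=0
after  1: R0=0xba R1=0xf5 R2=0x07 R3=0x81 R4=0x8c R5=0xb2  N=1 Z=0
after  2: R0=0xbb R1=0xf5 R2=0x07 R3=0x81 R4=0x8c R5=0xb2  N=1 Z=0
-- IRQ taken; context saved, return-PC = 3 --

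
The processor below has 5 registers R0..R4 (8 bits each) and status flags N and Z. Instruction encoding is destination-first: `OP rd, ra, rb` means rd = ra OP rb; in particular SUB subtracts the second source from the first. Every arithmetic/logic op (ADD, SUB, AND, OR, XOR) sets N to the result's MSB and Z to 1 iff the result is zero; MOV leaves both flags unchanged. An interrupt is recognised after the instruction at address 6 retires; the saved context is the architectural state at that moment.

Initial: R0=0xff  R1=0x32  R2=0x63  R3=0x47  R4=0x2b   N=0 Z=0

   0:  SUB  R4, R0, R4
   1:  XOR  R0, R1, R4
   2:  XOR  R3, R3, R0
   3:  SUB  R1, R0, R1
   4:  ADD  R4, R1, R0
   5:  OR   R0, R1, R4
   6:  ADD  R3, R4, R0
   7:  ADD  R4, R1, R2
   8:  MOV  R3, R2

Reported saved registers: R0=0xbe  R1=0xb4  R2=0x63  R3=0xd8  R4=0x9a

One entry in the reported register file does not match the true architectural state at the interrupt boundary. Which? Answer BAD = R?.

BAD = R3

after  0: R0=0xff R1=0x32 R2=0x63 R3=0x47 R4=0xd4  N=1 Z=0
after  1: R0=0xe6 R1=0x32 R2=0x63 R3=0x47 R4=0xd4  N=1 Z=0
after  2: R0=0xe6 R1=0x32 R2=0x63 R3=0xa1 R4=0xd4  N=1 Z=0
after  3: R0=0xe6 R1=0xb4 R2=0x63 R3=0xa1 R4=0xd4  N=1 Z=0
after  4: R0=0xe6 R1=0xb4 R2=0x63 R3=0xa1 R4=0x9a  N=1 Z=0
after  5: R0=0xbe R1=0xb4 R2=0x63 R3=0xa1 R4=0x9a  N=1 Z=0
after  6: R0=0xbe R1=0xb4 R2=0x63 R3=0x58 R4=0x9a  N=0 Z=0
-- IRQ taken; context saved, return-PC = 7 --
mismatch: R3: reported 0xd8 vs actual 0x58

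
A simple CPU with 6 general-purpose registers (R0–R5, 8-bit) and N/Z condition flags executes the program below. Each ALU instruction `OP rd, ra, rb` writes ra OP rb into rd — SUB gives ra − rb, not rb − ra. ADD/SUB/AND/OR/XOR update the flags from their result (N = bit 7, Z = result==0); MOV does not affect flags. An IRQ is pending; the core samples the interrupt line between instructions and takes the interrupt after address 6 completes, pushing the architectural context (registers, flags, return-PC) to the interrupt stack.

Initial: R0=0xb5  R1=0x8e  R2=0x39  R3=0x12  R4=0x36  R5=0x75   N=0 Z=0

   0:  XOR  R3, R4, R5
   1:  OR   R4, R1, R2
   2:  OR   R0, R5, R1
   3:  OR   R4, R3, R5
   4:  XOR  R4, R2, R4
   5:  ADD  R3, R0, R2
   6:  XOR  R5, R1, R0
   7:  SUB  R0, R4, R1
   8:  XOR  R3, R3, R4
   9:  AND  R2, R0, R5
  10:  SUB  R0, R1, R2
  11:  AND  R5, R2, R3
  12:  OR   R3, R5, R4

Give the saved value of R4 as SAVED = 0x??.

after  0: R0=0xb5 R1=0x8e R2=0x39 R3=0x43 R4=0x36 R5=0x75  N=0 Z=0
after  1: R0=0xb5 R1=0x8e R2=0x39 R3=0x43 R4=0xbf R5=0x75  N=1 Z=0
after  2: R0=0xff R1=0x8e R2=0x39 R3=0x43 R4=0xbf R5=0x75  N=1 Z=0
after  3: R0=0xff R1=0x8e R2=0x39 R3=0x43 R4=0x77 R5=0x75  N=0 Z=0
after  4: R0=0xff R1=0x8e R2=0x39 R3=0x43 R4=0x4e R5=0x75  N=0 Z=0
after  5: R0=0xff R1=0x8e R2=0x39 R3=0x38 R4=0x4e R5=0x75  N=0 Z=0
after  6: R0=0xff R1=0x8e R2=0x39 R3=0x38 R4=0x4e R5=0x71  N=0 Z=0
-- IRQ taken; context saved, return-PC = 7 --

SAVED = 0x4e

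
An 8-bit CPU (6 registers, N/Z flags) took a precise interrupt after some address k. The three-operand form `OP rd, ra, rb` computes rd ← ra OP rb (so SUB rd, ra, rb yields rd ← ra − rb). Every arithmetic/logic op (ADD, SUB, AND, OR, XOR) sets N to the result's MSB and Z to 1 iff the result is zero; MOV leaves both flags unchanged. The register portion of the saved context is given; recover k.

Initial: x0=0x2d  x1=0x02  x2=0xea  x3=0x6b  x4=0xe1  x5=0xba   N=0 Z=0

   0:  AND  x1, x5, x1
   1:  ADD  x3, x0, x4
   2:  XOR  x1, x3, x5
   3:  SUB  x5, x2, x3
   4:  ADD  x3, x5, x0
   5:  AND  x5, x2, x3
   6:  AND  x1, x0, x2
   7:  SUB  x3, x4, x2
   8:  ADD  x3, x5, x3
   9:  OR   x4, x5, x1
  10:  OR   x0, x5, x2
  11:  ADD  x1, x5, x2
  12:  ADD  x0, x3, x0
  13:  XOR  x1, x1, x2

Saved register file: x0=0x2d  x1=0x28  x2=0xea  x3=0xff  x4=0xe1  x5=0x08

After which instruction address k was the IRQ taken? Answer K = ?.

after  0: x0=0x2d x1=0x02 x2=0xea x3=0x6b x4=0xe1 x5=0xba  N=0 Z=0
after  1: x0=0x2d x1=0x02 x2=0xea x3=0x0e x4=0xe1 x5=0xba  N=0 Z=0
after  2: x0=0x2d x1=0xb4 x2=0xea x3=0x0e x4=0xe1 x5=0xba  N=1 Z=0
after  3: x0=0x2d x1=0xb4 x2=0xea x3=0x0e x4=0xe1 x5=0xdc  N=1 Z=0
after  4: x0=0x2d x1=0xb4 x2=0xea x3=0x09 x4=0xe1 x5=0xdc  N=0 Z=0
after  5: x0=0x2d x1=0xb4 x2=0xea x3=0x09 x4=0xe1 x5=0x08  N=0 Z=0
after  6: x0=0x2d x1=0x28 x2=0xea x3=0x09 x4=0xe1 x5=0x08  N=0 Z=0
after  7: x0=0x2d x1=0x28 x2=0xea x3=0xf7 x4=0xe1 x5=0x08  N=1 Z=0
after  8: x0=0x2d x1=0x28 x2=0xea x3=0xff x4=0xe1 x5=0x08  N=1 Z=0
-- IRQ taken; context saved, return-PC = 9 --

K = 8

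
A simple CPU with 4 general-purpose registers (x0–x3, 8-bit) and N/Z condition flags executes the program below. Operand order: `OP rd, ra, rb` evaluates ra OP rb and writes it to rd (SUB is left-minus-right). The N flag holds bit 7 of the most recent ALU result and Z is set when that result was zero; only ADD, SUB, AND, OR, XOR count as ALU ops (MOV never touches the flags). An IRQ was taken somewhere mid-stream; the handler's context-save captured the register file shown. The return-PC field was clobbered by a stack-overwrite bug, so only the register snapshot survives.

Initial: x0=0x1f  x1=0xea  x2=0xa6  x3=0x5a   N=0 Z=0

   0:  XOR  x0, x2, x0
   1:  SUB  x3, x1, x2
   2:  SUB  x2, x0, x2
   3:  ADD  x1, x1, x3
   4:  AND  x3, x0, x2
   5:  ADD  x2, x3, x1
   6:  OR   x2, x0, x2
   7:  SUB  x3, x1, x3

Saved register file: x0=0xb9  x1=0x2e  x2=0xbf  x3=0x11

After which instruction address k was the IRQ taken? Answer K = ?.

after  0: x0=0xb9 x1=0xea x2=0xa6 x3=0x5a  N=1 Z=0
after  1: x0=0xb9 x1=0xea x2=0xa6 x3=0x44  N=0 Z=0
after  2: x0=0xb9 x1=0xea x2=0x13 x3=0x44  N=0 Z=0
after  3: x0=0xb9 x1=0x2e x2=0x13 x3=0x44  N=0 Z=0
after  4: x0=0xb9 x1=0x2e x2=0x13 x3=0x11  N=0 Z=0
after  5: x0=0xb9 x1=0x2e x2=0x3f x3=0x11  N=0 Z=0
after  6: x0=0xb9 x1=0x2e x2=0xbf x3=0x11  N=1 Z=0
-- IRQ taken; context saved, return-PC = 7 --

K = 6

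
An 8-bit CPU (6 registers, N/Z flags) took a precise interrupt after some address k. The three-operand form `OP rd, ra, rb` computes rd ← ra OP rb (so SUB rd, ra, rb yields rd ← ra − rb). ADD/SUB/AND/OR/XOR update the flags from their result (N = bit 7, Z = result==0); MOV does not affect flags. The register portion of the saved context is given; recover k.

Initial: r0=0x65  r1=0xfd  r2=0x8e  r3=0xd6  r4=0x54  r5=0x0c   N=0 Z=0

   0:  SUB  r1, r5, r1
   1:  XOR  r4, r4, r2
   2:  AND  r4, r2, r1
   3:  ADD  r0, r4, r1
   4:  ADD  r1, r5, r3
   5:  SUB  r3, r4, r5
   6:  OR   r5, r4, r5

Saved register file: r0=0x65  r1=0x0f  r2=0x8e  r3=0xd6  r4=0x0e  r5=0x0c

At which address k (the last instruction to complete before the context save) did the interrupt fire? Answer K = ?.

K = 2

after  0: r0=0x65 r1=0x0f r2=0x8e r3=0xd6 r4=0x54 r5=0x0c  N=0 Z=0
after  1: r0=0x65 r1=0x0f r2=0x8e r3=0xd6 r4=0xda r5=0x0c  N=1 Z=0
after  2: r0=0x65 r1=0x0f r2=0x8e r3=0xd6 r4=0x0e r5=0x0c  N=0 Z=0
-- IRQ taken; context saved, return-PC = 3 --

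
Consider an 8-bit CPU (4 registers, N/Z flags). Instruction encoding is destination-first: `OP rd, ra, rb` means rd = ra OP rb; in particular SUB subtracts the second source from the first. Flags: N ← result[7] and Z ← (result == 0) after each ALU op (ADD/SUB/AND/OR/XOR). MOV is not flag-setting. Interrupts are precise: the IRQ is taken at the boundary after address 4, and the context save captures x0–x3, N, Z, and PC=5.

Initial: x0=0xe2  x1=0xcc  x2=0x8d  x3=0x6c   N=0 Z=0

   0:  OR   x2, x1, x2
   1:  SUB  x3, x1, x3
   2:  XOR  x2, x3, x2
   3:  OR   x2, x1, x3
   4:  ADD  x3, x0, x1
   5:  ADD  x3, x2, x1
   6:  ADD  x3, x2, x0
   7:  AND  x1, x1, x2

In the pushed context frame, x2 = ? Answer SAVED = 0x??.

after  0: x0=0xe2 x1=0xcc x2=0xcd x3=0x6c  N=1 Z=0
after  1: x0=0xe2 x1=0xcc x2=0xcd x3=0x60  N=0 Z=0
after  2: x0=0xe2 x1=0xcc x2=0xad x3=0x60  N=1 Z=0
after  3: x0=0xe2 x1=0xcc x2=0xec x3=0x60  N=1 Z=0
after  4: x0=0xe2 x1=0xcc x2=0xec x3=0xae  N=1 Z=0
-- IRQ taken; context saved, return-PC = 5 --

SAVED = 0xec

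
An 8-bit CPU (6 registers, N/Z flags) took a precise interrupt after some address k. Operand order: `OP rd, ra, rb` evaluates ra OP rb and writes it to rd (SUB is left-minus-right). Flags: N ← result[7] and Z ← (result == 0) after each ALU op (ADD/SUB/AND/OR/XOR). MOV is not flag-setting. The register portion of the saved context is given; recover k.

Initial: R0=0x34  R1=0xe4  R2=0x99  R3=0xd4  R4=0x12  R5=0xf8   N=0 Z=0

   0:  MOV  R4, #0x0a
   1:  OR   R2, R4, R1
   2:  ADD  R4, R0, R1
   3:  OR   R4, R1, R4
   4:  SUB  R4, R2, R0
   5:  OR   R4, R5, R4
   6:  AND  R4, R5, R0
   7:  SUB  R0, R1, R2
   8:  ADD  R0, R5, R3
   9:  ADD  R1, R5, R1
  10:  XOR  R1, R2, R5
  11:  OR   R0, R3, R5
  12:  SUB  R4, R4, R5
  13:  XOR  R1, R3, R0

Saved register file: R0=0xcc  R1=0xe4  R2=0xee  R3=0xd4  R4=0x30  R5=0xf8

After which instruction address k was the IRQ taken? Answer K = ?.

K = 8

after  0: R0=0x34 R1=0xe4 R2=0x99 R3=0xd4 R4=0x0a R5=0xf8  N=0 Z=0
after  1: R0=0x34 R1=0xe4 R2=0xee R3=0xd4 R4=0x0a R5=0xf8  N=1 Z=0
after  2: R0=0x34 R1=0xe4 R2=0xee R3=0xd4 R4=0x18 R5=0xf8  N=0 Z=0
after  3: R0=0x34 R1=0xe4 R2=0xee R3=0xd4 R4=0xfc R5=0xf8  N=1 Z=0
after  4: R0=0x34 R1=0xe4 R2=0xee R3=0xd4 R4=0xba R5=0xf8  N=1 Z=0
after  5: R0=0x34 R1=0xe4 R2=0xee R3=0xd4 R4=0xfa R5=0xf8  N=1 Z=0
after  6: R0=0x34 R1=0xe4 R2=0xee R3=0xd4 R4=0x30 R5=0xf8  N=0 Z=0
after  7: R0=0xf6 R1=0xe4 R2=0xee R3=0xd4 R4=0x30 R5=0xf8  N=1 Z=0
after  8: R0=0xcc R1=0xe4 R2=0xee R3=0xd4 R4=0x30 R5=0xf8  N=1 Z=0
-- IRQ taken; context saved, return-PC = 9 --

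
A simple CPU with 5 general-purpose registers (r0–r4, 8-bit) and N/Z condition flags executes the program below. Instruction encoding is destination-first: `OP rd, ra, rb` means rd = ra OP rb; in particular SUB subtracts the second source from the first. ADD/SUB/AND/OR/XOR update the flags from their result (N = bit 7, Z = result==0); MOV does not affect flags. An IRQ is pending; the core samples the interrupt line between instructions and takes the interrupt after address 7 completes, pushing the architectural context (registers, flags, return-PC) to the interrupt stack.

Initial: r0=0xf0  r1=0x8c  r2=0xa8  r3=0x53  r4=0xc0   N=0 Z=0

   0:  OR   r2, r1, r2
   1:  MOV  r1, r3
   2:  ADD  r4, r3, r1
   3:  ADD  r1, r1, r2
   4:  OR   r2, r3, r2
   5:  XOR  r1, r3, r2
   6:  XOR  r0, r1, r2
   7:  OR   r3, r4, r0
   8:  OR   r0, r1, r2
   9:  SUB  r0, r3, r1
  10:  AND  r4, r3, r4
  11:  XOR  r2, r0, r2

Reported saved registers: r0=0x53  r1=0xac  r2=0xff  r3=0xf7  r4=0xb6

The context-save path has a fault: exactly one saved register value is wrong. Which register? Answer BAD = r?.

after  0: r0=0xf0 r1=0x8c r2=0xac r3=0x53 r4=0xc0  N=1 Z=0
after  1: r0=0xf0 r1=0x53 r2=0xac r3=0x53 r4=0xc0  N=1 Z=0
after  2: r0=0xf0 r1=0x53 r2=0xac r3=0x53 r4=0xa6  N=1 Z=0
after  3: r0=0xf0 r1=0xff r2=0xac r3=0x53 r4=0xa6  N=1 Z=0
after  4: r0=0xf0 r1=0xff r2=0xff r3=0x53 r4=0xa6  N=1 Z=0
after  5: r0=0xf0 r1=0xac r2=0xff r3=0x53 r4=0xa6  N=1 Z=0
after  6: r0=0x53 r1=0xac r2=0xff r3=0x53 r4=0xa6  N=0 Z=0
after  7: r0=0x53 r1=0xac r2=0xff r3=0xf7 r4=0xa6  N=1 Z=0
-- IRQ taken; context saved, return-PC = 8 --
mismatch: r4: reported 0xb6 vs actual 0xa6

BAD = r4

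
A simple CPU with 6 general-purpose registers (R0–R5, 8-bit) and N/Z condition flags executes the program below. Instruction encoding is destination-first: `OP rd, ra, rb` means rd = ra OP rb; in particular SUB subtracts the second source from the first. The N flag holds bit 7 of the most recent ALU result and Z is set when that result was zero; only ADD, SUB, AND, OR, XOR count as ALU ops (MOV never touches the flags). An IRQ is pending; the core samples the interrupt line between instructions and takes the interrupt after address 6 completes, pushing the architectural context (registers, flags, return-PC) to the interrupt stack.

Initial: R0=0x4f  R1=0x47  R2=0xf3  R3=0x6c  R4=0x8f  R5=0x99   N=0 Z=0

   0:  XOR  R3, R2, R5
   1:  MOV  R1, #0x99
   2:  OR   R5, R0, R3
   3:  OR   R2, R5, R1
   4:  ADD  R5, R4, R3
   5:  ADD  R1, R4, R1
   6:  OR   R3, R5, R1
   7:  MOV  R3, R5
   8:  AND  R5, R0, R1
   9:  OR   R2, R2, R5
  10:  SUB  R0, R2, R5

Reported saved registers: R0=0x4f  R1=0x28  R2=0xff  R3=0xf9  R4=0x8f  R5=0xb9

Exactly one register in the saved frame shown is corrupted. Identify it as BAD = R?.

BAD = R5

after  0: R0=0x4f R1=0x47 R2=0xf3 R3=0x6a R4=0x8f R5=0x99  N=0 Z=0
after  1: R0=0x4f R1=0x99 R2=0xf3 R3=0x6a R4=0x8f R5=0x99  N=0 Z=0
after  2: R0=0x4f R1=0x99 R2=0xf3 R3=0x6a R4=0x8f R5=0x6f  N=0 Z=0
after  3: R0=0x4f R1=0x99 R2=0xff R3=0x6a R4=0x8f R5=0x6f  N=1 Z=0
after  4: R0=0x4f R1=0x99 R2=0xff R3=0x6a R4=0x8f R5=0xf9  N=1 Z=0
after  5: R0=0x4f R1=0x28 R2=0xff R3=0x6a R4=0x8f R5=0xf9  N=0 Z=0
after  6: R0=0x4f R1=0x28 R2=0xff R3=0xf9 R4=0x8f R5=0xf9  N=1 Z=0
-- IRQ taken; context saved, return-PC = 7 --
mismatch: R5: reported 0xb9 vs actual 0xf9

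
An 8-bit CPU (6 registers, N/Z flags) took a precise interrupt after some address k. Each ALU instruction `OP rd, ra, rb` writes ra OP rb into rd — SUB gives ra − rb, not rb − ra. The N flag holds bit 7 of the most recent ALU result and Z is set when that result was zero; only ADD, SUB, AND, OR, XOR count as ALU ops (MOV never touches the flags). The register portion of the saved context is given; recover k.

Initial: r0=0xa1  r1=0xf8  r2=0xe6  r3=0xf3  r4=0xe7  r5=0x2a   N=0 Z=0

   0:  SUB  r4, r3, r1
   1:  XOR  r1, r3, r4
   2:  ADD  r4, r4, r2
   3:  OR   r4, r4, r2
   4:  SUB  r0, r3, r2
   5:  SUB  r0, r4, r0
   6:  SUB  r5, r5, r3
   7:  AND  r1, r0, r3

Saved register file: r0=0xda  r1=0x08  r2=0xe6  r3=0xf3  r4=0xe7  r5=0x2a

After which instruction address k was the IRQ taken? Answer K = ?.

after  0: r0=0xa1 r1=0xf8 r2=0xe6 r3=0xf3 r4=0xfb r5=0x2a  N=1 Z=0
after  1: r0=0xa1 r1=0x08 r2=0xe6 r3=0xf3 r4=0xfb r5=0x2a  N=0 Z=0
after  2: r0=0xa1 r1=0x08 r2=0xe6 r3=0xf3 r4=0xe1 r5=0x2a  N=1 Z=0
after  3: r0=0xa1 r1=0x08 r2=0xe6 r3=0xf3 r4=0xe7 r5=0x2a  N=1 Z=0
after  4: r0=0x0d r1=0x08 r2=0xe6 r3=0xf3 r4=0xe7 r5=0x2a  N=0 Z=0
after  5: r0=0xda r1=0x08 r2=0xe6 r3=0xf3 r4=0xe7 r5=0x2a  N=1 Z=0
-- IRQ taken; context saved, return-PC = 6 --

K = 5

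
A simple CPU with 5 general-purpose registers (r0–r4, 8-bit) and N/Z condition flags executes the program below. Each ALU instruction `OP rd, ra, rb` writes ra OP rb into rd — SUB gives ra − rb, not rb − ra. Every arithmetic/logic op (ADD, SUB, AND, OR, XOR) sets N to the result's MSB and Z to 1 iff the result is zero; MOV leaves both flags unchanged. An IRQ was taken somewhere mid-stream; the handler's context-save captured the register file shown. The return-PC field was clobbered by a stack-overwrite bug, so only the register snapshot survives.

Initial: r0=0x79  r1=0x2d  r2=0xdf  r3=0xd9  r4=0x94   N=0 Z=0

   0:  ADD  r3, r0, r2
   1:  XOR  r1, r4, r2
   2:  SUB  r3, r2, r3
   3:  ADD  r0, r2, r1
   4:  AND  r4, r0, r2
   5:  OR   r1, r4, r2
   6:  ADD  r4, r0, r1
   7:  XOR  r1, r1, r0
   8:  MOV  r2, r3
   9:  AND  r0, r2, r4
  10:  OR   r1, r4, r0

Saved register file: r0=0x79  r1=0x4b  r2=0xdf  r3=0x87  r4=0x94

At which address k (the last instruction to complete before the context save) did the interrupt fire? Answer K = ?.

K = 2

after  0: r0=0x79 r1=0x2d r2=0xdf r3=0x58 r4=0x94  N=0 Z=0
after  1: r0=0x79 r1=0x4b r2=0xdf r3=0x58 r4=0x94  N=0 Z=0
after  2: r0=0x79 r1=0x4b r2=0xdf r3=0x87 r4=0x94  N=1 Z=0
-- IRQ taken; context saved, return-PC = 3 --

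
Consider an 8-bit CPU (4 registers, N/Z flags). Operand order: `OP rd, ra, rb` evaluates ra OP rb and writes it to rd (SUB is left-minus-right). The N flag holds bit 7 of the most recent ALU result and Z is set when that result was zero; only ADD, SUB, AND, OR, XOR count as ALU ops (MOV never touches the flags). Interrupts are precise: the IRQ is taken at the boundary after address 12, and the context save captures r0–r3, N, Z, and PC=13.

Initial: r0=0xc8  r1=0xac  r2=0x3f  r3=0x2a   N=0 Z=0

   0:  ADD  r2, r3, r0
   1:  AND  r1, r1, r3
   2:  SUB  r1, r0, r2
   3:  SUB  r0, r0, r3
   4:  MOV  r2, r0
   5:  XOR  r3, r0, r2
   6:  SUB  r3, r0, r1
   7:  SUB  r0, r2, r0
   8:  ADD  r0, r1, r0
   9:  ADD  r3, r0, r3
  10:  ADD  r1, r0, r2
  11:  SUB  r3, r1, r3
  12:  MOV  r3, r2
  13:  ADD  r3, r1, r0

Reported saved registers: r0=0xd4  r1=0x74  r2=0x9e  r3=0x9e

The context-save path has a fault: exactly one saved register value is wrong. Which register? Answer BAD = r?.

BAD = r0

after  0: r0=0xc8 r1=0xac r2=0xf2 r3=0x2a  N=1 Z=0
after  1: r0=0xc8 r1=0x28 r2=0xf2 r3=0x2a  N=0 Z=0
after  2: r0=0xc8 r1=0xd6 r2=0xf2 r3=0x2a  N=1 Z=0
after  3: r0=0x9e r1=0xd6 r2=0xf2 r3=0x2a  N=1 Z=0
after  4: r0=0x9e r1=0xd6 r2=0x9e r3=0x2a  N=1 Z=0
after  5: r0=0x9e r1=0xd6 r2=0x9e r3=0x00  N=0 Z=1
after  6: r0=0x9e r1=0xd6 r2=0x9e r3=0xc8  N=1 Z=0
after  7: r0=0x00 r1=0xd6 r2=0x9e r3=0xc8  N=0 Z=1
after  8: r0=0xd6 r1=0xd6 r2=0x9e r3=0xc8  N=1 Z=0
after  9: r0=0xd6 r1=0xd6 r2=0x9e r3=0x9e  N=1 Z=0
after 10: r0=0xd6 r1=0x74 r2=0x9e r3=0x9e  N=0 Z=0
after 11: r0=0xd6 r1=0x74 r2=0x9e r3=0xd6  N=1 Z=0
after 12: r0=0xd6 r1=0x74 r2=0x9e r3=0x9e  N=1 Z=0
-- IRQ taken; context saved, return-PC = 13 --
mismatch: r0: reported 0xd4 vs actual 0xd6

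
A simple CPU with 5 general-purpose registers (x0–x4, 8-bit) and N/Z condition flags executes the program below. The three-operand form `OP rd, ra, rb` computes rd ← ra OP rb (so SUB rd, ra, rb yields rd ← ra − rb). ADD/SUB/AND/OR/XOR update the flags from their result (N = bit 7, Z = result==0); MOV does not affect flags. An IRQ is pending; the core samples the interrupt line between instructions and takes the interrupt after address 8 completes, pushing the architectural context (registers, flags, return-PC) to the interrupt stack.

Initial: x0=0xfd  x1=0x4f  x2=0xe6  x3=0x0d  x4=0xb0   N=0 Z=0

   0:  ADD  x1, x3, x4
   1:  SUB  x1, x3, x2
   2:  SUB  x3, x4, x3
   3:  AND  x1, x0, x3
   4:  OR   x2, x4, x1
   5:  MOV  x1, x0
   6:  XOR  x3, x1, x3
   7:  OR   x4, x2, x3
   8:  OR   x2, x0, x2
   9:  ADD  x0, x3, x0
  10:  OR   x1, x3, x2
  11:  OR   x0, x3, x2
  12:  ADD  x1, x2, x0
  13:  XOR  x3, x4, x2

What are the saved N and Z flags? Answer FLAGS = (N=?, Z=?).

FLAGS = (N=1, Z=0)

after  0: x0=0xfd x1=0xbd x2=0xe6 x3=0x0d x4=0xb0  N=1 Z=0
after  1: x0=0xfd x1=0x27 x2=0xe6 x3=0x0d x4=0xb0  N=0 Z=0
after  2: x0=0xfd x1=0x27 x2=0xe6 x3=0xa3 x4=0xb0  N=1 Z=0
after  3: x0=0xfd x1=0xa1 x2=0xe6 x3=0xa3 x4=0xb0  N=1 Z=0
after  4: x0=0xfd x1=0xa1 x2=0xb1 x3=0xa3 x4=0xb0  N=1 Z=0
after  5: x0=0xfd x1=0xfd x2=0xb1 x3=0xa3 x4=0xb0  N=1 Z=0
after  6: x0=0xfd x1=0xfd x2=0xb1 x3=0x5e x4=0xb0  N=0 Z=0
after  7: x0=0xfd x1=0xfd x2=0xb1 x3=0x5e x4=0xff  N=1 Z=0
after  8: x0=0xfd x1=0xfd x2=0xfd x3=0x5e x4=0xff  N=1 Z=0
-- IRQ taken; context saved, return-PC = 9 --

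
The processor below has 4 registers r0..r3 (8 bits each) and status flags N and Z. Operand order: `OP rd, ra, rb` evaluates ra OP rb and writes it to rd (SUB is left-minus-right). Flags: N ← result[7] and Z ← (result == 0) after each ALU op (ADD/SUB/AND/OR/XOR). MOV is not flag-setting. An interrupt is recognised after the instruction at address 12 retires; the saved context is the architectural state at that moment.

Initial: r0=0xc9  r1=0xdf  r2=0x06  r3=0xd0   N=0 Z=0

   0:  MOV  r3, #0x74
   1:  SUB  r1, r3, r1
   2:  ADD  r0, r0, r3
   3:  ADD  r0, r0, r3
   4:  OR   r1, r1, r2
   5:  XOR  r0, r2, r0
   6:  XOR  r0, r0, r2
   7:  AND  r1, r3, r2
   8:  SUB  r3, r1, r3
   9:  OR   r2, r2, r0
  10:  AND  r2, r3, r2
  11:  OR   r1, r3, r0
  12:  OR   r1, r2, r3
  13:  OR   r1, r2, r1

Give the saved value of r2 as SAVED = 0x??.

SAVED = 0x90

after  0: r0=0xc9 r1=0xdf r2=0x06 r3=0x74  N=0 Z=0
after  1: r0=0xc9 r1=0x95 r2=0x06 r3=0x74  N=1 Z=0
after  2: r0=0x3d r1=0x95 r2=0x06 r3=0x74  N=0 Z=0
after  3: r0=0xb1 r1=0x95 r2=0x06 r3=0x74  N=1 Z=0
after  4: r0=0xb1 r1=0x97 r2=0x06 r3=0x74  N=1 Z=0
after  5: r0=0xb7 r1=0x97 r2=0x06 r3=0x74  N=1 Z=0
after  6: r0=0xb1 r1=0x97 r2=0x06 r3=0x74  N=1 Z=0
after  7: r0=0xb1 r1=0x04 r2=0x06 r3=0x74  N=0 Z=0
after  8: r0=0xb1 r1=0x04 r2=0x06 r3=0x90  N=1 Z=0
after  9: r0=0xb1 r1=0x04 r2=0xb7 r3=0x90  N=1 Z=0
after 10: r0=0xb1 r1=0x04 r2=0x90 r3=0x90  N=1 Z=0
after 11: r0=0xb1 r1=0xb1 r2=0x90 r3=0x90  N=1 Z=0
after 12: r0=0xb1 r1=0x90 r2=0x90 r3=0x90  N=1 Z=0
-- IRQ taken; context saved, return-PC = 13 --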